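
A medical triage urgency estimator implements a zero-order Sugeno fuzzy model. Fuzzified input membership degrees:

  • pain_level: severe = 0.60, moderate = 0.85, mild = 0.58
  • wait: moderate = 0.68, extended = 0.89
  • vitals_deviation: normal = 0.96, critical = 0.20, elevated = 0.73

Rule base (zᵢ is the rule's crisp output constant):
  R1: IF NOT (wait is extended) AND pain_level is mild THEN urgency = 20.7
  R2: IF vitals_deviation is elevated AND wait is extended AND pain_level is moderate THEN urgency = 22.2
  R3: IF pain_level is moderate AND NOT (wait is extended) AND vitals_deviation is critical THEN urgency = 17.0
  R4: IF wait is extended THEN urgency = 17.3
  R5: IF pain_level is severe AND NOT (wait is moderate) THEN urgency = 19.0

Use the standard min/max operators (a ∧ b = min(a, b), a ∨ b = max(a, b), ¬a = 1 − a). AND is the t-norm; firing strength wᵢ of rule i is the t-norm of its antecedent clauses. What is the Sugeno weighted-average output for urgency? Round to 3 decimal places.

R1 (z=20.7): ¬extended=1−0.89=0.11, mild=0.58; AND[min(a, b)] → w = 0.11
R2 (z=22.2): elevated=0.73, extended=0.89, moderate=0.85; AND[min(a, b)] → w = 0.73
R3 (z=17.0): moderate=0.85, ¬extended=1−0.89=0.11, critical=0.20; AND[min(a, b)] → w = 0.11
R4 (z=17.3): extended=0.89 → w = 0.89
R5 (z=19.0): severe=0.60, ¬moderate=1−0.68=0.32; AND[min(a, b)] → w = 0.32
Weighted average = (0.11·20.7 + 0.73·22.2 + 0.11·17.0 + 0.89·17.3 + 0.32·19.0) / (0.11 + 0.73 + 0.11 + 0.89 + 0.32)
  = 41.8300 / 2.1600 = 19.366

19.366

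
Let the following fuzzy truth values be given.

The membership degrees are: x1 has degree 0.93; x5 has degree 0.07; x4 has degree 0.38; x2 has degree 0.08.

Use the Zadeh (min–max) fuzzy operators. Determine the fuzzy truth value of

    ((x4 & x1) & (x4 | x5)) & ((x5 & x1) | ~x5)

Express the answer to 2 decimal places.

0.38

x4 & x1 = min(a, b) on (0.38, 0.93) = 0.38
x4 | x5 = max(a, b) on (0.38, 0.07) = 0.38
(x4 & x1) & (x4 | x5) = min(a, b) on (0.38, 0.38) = 0.38
x5 & x1 = min(a, b) on (0.07, 0.93) = 0.07
~x5 = 1 − 0.07 = 0.93
(x5 & x1) | ~x5 = max(a, b) on (0.07, 0.93) = 0.93
((x4 & x1) & (x4 | x5)) & ((x5 & x1) | ~x5) = min(a, b) on (0.38, 0.93) = 0.38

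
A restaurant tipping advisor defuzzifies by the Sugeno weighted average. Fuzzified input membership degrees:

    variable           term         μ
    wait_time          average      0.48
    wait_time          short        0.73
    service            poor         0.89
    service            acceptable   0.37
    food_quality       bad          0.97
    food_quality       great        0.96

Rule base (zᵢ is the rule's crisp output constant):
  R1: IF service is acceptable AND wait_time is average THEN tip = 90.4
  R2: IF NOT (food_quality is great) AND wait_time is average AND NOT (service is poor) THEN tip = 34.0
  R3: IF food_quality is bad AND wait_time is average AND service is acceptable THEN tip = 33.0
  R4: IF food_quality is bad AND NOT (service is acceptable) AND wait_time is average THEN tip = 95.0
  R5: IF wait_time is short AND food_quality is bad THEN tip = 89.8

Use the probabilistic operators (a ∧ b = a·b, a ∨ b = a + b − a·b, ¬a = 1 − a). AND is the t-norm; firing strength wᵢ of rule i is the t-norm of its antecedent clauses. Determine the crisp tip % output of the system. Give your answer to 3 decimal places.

83.689

R1 (z=90.4): acceptable=0.37, average=0.48; AND[a·b] → w = 0.1776
R2 (z=34.0): ¬great=1−0.96=0.04, average=0.48, ¬poor=1−0.89=0.11; AND[a·b] → w = 0.0021
R3 (z=33.0): bad=0.97, average=0.48, acceptable=0.37; AND[a·b] → w = 0.1723
R4 (z=95.0): bad=0.97, ¬acceptable=1−0.37=0.63, average=0.48; AND[a·b] → w = 0.2933
R5 (z=89.8): short=0.73, bad=0.97; AND[a·b] → w = 0.7081
Weighted average = (0.1776·90.4 + 0.0021·34.0 + 0.1723·33.0 + 0.2933·95.0 + 0.7081·89.8) / (0.1776 + 0.0021 + 0.1723 + 0.2933 + 0.7081)
  = 113.2654 / 1.3534 = 83.689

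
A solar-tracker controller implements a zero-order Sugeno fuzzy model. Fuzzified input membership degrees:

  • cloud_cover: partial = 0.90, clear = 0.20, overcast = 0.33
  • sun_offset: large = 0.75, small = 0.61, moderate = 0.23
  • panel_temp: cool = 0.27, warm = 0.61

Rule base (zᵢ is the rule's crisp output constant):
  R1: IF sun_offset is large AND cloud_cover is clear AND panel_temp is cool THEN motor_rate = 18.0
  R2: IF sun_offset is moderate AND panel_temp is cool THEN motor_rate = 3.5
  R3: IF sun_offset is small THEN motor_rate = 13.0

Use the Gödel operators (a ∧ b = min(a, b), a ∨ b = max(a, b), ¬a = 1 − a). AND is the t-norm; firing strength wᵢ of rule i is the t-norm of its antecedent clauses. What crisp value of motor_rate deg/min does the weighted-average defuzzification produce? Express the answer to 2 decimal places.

R1 (z=18.0): large=0.75, clear=0.20, cool=0.27; AND[min(a, b)] → w = 0.20
R2 (z=3.5): moderate=0.23, cool=0.27; AND[min(a, b)] → w = 0.23
R3 (z=13.0): small=0.61 → w = 0.61
Weighted average = (0.20·18.0 + 0.23·3.5 + 0.61·13.0) / (0.20 + 0.23 + 0.61)
  = 12.3350 / 1.0400 = 11.86

11.86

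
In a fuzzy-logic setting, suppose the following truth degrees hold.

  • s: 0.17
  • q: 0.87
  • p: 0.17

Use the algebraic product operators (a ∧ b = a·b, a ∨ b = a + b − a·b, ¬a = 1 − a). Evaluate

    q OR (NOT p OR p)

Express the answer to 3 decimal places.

NOT p = 1 − 0.1700 = 0.8300
NOT p OR p = a + b − a·b on (0.8300, 0.1700) = 0.8589
q OR (NOT p OR p) = a + b − a·b on (0.8700, 0.8589) = 0.9817

0.982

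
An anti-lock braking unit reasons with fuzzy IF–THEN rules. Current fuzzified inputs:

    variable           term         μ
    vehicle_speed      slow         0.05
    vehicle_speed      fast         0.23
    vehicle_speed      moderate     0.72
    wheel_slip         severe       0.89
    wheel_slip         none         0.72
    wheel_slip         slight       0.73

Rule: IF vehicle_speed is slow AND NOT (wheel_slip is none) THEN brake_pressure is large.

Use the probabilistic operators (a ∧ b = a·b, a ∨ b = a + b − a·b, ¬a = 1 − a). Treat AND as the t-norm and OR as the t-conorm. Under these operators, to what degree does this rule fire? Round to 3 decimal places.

firing strength: slow=0.05, ¬none=1−0.72=0.28; AND[a·b] → w = 0.0140

0.014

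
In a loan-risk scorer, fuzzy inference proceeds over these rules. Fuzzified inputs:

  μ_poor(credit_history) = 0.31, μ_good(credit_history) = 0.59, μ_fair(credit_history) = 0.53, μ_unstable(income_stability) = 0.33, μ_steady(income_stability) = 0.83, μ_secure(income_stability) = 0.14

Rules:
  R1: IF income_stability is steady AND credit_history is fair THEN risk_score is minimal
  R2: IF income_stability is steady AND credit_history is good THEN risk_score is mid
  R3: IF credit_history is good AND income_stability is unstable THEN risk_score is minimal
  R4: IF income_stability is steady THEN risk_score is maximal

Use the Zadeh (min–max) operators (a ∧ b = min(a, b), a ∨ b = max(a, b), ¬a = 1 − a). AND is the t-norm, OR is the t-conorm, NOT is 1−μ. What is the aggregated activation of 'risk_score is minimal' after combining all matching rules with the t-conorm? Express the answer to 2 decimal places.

R1: steady=0.83, fair=0.53; AND[min(a, b)] → w = 0.53
R2: steady=0.83, good=0.59; AND[min(a, b)] → w = 0.59
R3: good=0.59, unstable=0.33; AND[min(a, b)] → w = 0.33
R4: steady=0.83 → w = 0.83
Rules with consequent 'minimal': {R1, R3} → strengths 0.53, 0.33
Aggregate via t-conorm [max(a, b)]: 0.53

0.53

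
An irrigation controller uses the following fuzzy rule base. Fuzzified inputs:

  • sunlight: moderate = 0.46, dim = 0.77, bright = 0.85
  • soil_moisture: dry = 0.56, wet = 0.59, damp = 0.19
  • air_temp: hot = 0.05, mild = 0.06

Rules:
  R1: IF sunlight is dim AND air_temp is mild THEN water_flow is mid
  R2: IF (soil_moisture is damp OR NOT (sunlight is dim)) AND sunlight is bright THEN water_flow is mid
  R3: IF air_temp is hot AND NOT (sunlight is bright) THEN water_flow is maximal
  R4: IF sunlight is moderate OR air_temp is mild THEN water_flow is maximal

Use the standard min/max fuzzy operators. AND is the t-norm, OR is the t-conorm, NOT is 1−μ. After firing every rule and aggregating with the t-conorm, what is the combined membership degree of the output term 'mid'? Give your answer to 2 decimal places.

0.23

R1: dim=0.77, mild=0.06; AND[min(a, b)] → w = 0.06
R2: (damp=0.19 OR ¬dim=1−0.77=0.23) = 0.23; AND[min(a, b)] with bright=0.85 → w = 0.23
R3: hot=0.05, ¬bright=1−0.85=0.15; AND[min(a, b)] → w = 0.05
R4: moderate=0.46, mild=0.06; OR[max(a, b)] → w = 0.46
Rules with consequent 'mid': {R1, R2} → strengths 0.06, 0.23
Aggregate via t-conorm [max(a, b)]: 0.23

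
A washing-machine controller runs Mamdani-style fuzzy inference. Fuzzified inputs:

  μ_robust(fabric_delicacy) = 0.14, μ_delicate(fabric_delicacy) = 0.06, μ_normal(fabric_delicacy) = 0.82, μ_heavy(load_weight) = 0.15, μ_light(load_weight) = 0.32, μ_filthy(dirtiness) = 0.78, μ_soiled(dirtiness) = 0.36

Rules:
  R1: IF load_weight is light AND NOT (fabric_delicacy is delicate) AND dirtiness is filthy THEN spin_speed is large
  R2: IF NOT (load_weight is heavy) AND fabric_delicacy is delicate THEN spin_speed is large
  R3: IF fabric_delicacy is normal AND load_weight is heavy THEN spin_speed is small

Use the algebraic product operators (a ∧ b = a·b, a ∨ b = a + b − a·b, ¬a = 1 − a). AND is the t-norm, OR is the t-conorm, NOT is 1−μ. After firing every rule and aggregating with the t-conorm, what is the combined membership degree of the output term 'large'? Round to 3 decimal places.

0.274

R1: light=0.32, ¬delicate=1−0.06=0.94, filthy=0.78; AND[a·b] → w = 0.2346
R2: ¬heavy=1−0.15=0.85, delicate=0.06; AND[a·b] → w = 0.0510
R3: normal=0.82, heavy=0.15; AND[a·b] → w = 0.1230
Rules with consequent 'large': {R1, R2} → strengths 0.2346, 0.0510
Aggregate via t-conorm [a + b − a·b]: 0.2737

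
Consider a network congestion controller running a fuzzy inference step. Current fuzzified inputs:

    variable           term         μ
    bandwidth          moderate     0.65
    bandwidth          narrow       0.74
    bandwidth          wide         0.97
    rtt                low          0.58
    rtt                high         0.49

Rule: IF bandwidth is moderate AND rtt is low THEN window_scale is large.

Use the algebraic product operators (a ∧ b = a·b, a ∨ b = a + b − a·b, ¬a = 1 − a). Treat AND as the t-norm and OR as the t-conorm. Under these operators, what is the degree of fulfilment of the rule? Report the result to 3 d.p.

0.377

firing strength: moderate=0.65, low=0.58; AND[a·b] → w = 0.3770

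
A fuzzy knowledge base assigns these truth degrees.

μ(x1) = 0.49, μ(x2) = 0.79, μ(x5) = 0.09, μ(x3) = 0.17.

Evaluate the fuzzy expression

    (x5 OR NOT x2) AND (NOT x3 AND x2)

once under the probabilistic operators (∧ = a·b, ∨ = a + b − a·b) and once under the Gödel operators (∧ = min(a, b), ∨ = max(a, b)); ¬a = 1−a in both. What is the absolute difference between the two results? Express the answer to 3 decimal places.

Under probabilistic:
  NOT x2 = 1 − 0.7900 = 0.2100
  x5 OR NOT x2 = a + b − a·b on (0.0900, 0.2100) = 0.2811
  NOT x3 = 1 − 0.1700 = 0.8300
  NOT x3 AND x2 = a·b on (0.8300, 0.7900) = 0.6557
  (x5 OR NOT x2) AND (NOT x3 AND x2) = a·b on (0.2811, 0.6557) = 0.1843
  → value = 0.1843
Under Gödel:
  NOT x2 = 1 − 0.79 = 0.21
  x5 OR NOT x2 = max(a, b) on (0.09, 0.21) = 0.21
  NOT x3 = 1 − 0.17 = 0.83
  NOT x3 AND x2 = min(a, b) on (0.83, 0.79) = 0.79
  (x5 OR NOT x2) AND (NOT x3 AND x2) = min(a, b) on (0.21, 0.79) = 0.21
  → value = 0.2100
|0.1843 − 0.2100| = 0.026

0.026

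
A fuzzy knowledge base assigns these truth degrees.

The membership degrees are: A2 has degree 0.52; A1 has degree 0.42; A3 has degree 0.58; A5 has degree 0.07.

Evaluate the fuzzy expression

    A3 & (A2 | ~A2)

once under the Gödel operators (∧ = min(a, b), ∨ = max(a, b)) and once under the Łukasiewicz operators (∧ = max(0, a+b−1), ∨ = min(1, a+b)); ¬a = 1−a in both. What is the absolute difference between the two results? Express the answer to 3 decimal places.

Under Gödel:
  ~A2 = 1 − 0.52 = 0.48
  A2 | ~A2 = max(a, b) on (0.52, 0.48) = 0.52
  A3 & (A2 | ~A2) = min(a, b) on (0.58, 0.52) = 0.52
  → value = 0.5200
Under Łukasiewicz:
  ~A2 = 1 − 0.52 = 0.48
  A2 | ~A2 = min(1, a+b) on (0.52, 0.48) = 1.00
  A3 & (A2 | ~A2) = max(0, a+b−1) on (0.58, 1.00) = 0.58
  → value = 0.5800
|0.5200 − 0.5800| = 0.060

0.060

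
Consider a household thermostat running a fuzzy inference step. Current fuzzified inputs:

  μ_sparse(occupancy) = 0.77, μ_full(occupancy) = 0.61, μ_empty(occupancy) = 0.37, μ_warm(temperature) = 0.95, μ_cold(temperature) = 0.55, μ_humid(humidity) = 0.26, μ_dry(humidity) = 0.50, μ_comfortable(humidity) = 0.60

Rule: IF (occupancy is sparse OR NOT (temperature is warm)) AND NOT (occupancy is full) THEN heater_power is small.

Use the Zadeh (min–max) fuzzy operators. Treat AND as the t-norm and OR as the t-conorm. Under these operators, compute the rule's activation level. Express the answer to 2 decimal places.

0.39

firing strength: (sparse=0.77 OR ¬warm=1−0.95=0.05) = 0.77; AND[min(a, b)] with ¬full=1−0.61=0.39 → w = 0.39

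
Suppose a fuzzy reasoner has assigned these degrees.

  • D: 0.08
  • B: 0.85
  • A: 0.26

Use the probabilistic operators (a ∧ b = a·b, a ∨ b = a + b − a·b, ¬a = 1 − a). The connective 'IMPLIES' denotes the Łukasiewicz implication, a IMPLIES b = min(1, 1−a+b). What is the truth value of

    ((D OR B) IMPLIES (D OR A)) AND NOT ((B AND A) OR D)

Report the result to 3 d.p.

D OR B = a + b − a·b on (0.0800, 0.8500) = 0.8620
D OR A = a + b − a·b on (0.0800, 0.2600) = 0.3192
(D OR B) IMPLIES (D OR A)  [Łukasiewicz: min(1, 1−a+b)] with a=0.8620, b=0.3192 → 0.4572
B AND A = a·b on (0.8500, 0.2600) = 0.2210
(B AND A) OR D = a + b − a·b on (0.2210, 0.0800) = 0.2833
NOT ((B AND A) OR D) = 1 − 0.2833 = 0.7167
((D OR B) IMPLIES (D OR A)) AND NOT ((B AND A) OR D) = a·b on (0.4572, 0.7167) = 0.3277

0.328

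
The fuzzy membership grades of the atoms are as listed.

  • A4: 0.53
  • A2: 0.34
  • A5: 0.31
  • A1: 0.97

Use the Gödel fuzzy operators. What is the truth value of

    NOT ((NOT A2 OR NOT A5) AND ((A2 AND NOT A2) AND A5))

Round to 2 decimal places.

NOT A2 = 1 − 0.34 = 0.66
NOT A5 = 1 − 0.31 = 0.69
NOT A2 OR NOT A5 = max(a, b) on (0.66, 0.69) = 0.69
NOT A2 = 1 − 0.34 = 0.66
A2 AND NOT A2 = min(a, b) on (0.34, 0.66) = 0.34
(A2 AND NOT A2) AND A5 = min(a, b) on (0.34, 0.31) = 0.31
(NOT A2 OR NOT A5) AND ((A2 AND NOT A2) AND A5) = min(a, b) on (0.69, 0.31) = 0.31
NOT ((NOT A2 OR NOT A5) AND ((A2 AND NOT A2) AND A5)) = 1 − 0.31 = 0.69

0.69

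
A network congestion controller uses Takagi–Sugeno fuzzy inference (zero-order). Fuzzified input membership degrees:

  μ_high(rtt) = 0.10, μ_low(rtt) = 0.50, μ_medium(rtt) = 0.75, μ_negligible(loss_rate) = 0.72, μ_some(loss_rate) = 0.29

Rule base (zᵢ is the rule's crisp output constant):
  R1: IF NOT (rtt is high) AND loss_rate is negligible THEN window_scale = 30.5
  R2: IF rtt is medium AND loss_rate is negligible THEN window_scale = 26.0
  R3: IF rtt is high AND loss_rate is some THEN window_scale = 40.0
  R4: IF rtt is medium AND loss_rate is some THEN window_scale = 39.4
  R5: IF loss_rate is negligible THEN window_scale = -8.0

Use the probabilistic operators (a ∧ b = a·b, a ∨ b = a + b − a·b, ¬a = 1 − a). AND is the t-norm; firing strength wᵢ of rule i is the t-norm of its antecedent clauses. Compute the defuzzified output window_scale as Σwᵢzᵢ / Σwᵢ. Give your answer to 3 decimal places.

17.532

R1 (z=30.5): ¬high=1−0.10=0.90, negligible=0.72; AND[a·b] → w = 0.6480
R2 (z=26.0): medium=0.75, negligible=0.72; AND[a·b] → w = 0.5400
R3 (z=40.0): high=0.10, some=0.29; AND[a·b] → w = 0.0290
R4 (z=39.4): medium=0.75, some=0.29; AND[a·b] → w = 0.2175
R5 (z=-8.0): negligible=0.72 → w = 0.7200
Weighted average = (0.6480·30.5 + 0.5400·26.0 + 0.0290·40.0 + 0.2175·39.4 + 0.7200·-8.0) / (0.6480 + 0.5400 + 0.0290 + 0.2175 + 0.7200)
  = 37.7735 / 2.1545 = 17.532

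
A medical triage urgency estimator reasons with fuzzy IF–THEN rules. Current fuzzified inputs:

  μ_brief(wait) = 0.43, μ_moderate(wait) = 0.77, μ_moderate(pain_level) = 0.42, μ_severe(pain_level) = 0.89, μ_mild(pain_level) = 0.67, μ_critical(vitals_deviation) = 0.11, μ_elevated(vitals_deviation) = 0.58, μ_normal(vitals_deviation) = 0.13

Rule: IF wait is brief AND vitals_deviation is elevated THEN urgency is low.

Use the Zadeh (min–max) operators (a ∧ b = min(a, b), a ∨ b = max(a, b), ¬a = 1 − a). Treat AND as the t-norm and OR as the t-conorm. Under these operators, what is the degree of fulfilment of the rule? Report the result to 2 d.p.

0.43

firing strength: brief=0.43, elevated=0.58; AND[min(a, b)] → w = 0.43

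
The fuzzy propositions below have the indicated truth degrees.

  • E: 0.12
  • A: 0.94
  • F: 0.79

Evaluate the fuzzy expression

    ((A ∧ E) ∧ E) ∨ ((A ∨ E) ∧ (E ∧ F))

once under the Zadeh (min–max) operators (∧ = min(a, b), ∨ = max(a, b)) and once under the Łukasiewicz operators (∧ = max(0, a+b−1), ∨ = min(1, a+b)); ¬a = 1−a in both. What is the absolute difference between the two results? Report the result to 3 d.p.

0.120

Under Zadeh (min–max):
  A ∧ E = min(a, b) on (0.94, 0.12) = 0.12
  (A ∧ E) ∧ E = min(a, b) on (0.12, 0.12) = 0.12
  A ∨ E = max(a, b) on (0.94, 0.12) = 0.94
  E ∧ F = min(a, b) on (0.12, 0.79) = 0.12
  (A ∨ E) ∧ (E ∧ F) = min(a, b) on (0.94, 0.12) = 0.12
  ((A ∧ E) ∧ E) ∨ ((A ∨ E) ∧ (E ∧ F)) = max(a, b) on (0.12, 0.12) = 0.12
  → value = 0.1200
Under Łukasiewicz:
  A ∧ E = max(0, a+b−1) on (0.94, 0.12) = 0.06
  (A ∧ E) ∧ E = max(0, a+b−1) on (0.06, 0.12) = 0.00
  A ∨ E = min(1, a+b) on (0.94, 0.12) = 1.00
  E ∧ F = max(0, a+b−1) on (0.12, 0.79) = 0.00
  (A ∨ E) ∧ (E ∧ F) = max(0, a+b−1) on (1.00, 0.00) = 0.00
  ((A ∧ E) ∧ E) ∨ ((A ∨ E) ∧ (E ∧ F)) = min(1, a+b) on (0.00, 0.00) = 0.00
  → value = 0.0000
|0.1200 − 0.0000| = 0.120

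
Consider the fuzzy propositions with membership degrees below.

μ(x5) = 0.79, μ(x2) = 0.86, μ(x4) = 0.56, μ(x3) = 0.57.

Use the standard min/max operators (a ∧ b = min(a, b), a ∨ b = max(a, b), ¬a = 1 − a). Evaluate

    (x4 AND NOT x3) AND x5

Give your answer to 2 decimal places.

0.43

NOT x3 = 1 − 0.57 = 0.43
x4 AND NOT x3 = min(a, b) on (0.56, 0.43) = 0.43
(x4 AND NOT x3) AND x5 = min(a, b) on (0.43, 0.79) = 0.43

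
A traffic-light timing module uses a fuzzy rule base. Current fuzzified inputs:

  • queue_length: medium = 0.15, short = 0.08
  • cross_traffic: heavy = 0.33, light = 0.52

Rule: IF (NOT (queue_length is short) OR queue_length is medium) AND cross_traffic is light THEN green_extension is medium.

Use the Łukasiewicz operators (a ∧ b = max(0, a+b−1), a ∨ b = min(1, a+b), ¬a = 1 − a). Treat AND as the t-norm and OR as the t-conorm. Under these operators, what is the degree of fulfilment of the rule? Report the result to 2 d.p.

firing strength: (¬short=1−0.08=0.92 OR medium=0.15) = 1.00; AND[max(0, a+b−1)] with light=0.52 → w = 0.52

0.52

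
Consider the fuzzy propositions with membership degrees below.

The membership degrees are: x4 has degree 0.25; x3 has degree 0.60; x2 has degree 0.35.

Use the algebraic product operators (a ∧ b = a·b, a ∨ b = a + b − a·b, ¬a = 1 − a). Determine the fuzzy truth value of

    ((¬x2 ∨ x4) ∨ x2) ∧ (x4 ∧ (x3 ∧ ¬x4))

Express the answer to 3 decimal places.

0.093

¬x2 = 1 − 0.3500 = 0.6500
¬x2 ∨ x4 = a + b − a·b on (0.6500, 0.2500) = 0.7375
(¬x2 ∨ x4) ∨ x2 = a + b − a·b on (0.7375, 0.3500) = 0.8294
¬x4 = 1 − 0.2500 = 0.7500
x3 ∧ ¬x4 = a·b on (0.6000, 0.7500) = 0.4500
x4 ∧ (x3 ∧ ¬x4) = a·b on (0.2500, 0.4500) = 0.1125
((¬x2 ∨ x4) ∨ x2) ∧ (x4 ∧ (x3 ∧ ¬x4)) = a·b on (0.8294, 0.1125) = 0.0933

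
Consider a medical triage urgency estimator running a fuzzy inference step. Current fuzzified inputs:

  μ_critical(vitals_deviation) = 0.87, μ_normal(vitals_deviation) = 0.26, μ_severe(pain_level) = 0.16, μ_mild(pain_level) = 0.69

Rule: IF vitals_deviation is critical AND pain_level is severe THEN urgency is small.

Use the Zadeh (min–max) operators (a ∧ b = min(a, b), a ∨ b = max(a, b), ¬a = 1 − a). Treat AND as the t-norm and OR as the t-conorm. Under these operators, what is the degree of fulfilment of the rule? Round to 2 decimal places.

0.16

firing strength: critical=0.87, severe=0.16; AND[min(a, b)] → w = 0.16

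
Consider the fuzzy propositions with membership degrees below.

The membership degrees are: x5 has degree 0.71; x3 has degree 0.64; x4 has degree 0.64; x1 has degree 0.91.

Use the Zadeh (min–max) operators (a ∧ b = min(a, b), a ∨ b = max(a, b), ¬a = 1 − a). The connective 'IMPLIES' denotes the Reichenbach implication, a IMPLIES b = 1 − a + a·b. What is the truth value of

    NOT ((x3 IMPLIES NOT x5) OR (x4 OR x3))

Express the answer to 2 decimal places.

0.36

NOT x5 = 1 − 0.71 = 0.29
x3 IMPLIES NOT x5  [Reichenbach: 1 − a + a·b] with a=0.64, b=0.29 → 0.55
x4 OR x3 = max(a, b) on (0.64, 0.64) = 0.64
(x3 IMPLIES NOT x5) OR (x4 OR x3) = max(a, b) on (0.55, 0.64) = 0.64
NOT ((x3 IMPLIES NOT x5) OR (x4 OR x3)) = 1 − 0.64 = 0.36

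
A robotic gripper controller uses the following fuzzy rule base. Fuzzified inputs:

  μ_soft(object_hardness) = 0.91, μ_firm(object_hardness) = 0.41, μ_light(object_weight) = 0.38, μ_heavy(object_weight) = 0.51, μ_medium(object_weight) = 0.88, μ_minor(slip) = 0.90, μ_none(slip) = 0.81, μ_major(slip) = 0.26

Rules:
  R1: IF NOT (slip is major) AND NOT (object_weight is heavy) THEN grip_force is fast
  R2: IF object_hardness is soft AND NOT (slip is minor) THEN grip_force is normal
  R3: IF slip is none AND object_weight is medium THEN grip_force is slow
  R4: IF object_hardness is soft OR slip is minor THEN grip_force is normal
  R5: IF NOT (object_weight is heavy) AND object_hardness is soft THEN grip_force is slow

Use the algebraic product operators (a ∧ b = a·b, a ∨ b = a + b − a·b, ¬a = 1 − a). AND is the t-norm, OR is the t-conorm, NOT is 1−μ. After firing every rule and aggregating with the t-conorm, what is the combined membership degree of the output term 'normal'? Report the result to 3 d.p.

0.992

R1: ¬major=1−0.26=0.74, ¬heavy=1−0.51=0.49; AND[a·b] → w = 0.3626
R2: soft=0.91, ¬minor=1−0.90=0.10; AND[a·b] → w = 0.0910
R3: none=0.81, medium=0.88; AND[a·b] → w = 0.7128
R4: soft=0.91, minor=0.90; OR[a + b − a·b] → w = 0.9910
R5: ¬heavy=1−0.51=0.49, soft=0.91; AND[a·b] → w = 0.4459
Rules with consequent 'normal': {R2, R4} → strengths 0.0910, 0.9910
Aggregate via t-conorm [a + b − a·b]: 0.9918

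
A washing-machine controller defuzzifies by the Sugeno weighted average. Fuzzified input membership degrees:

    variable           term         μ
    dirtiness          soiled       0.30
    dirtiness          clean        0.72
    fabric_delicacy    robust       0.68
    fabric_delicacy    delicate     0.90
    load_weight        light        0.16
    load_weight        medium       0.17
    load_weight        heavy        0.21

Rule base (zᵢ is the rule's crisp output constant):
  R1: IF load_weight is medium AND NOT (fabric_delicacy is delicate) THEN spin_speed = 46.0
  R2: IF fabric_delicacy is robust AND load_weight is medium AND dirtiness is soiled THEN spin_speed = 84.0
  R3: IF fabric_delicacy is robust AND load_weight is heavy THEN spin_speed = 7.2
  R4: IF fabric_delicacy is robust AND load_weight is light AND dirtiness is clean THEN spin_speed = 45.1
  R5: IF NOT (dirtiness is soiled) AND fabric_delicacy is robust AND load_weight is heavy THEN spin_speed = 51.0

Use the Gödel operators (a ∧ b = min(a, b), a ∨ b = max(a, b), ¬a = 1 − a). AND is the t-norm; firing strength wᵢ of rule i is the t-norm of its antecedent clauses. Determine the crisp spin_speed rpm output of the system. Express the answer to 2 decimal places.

R1 (z=46.0): medium=0.17, ¬delicate=1−0.90=0.10; AND[min(a, b)] → w = 0.10
R2 (z=84.0): robust=0.68, medium=0.17, soiled=0.30; AND[min(a, b)] → w = 0.17
R3 (z=7.2): robust=0.68, heavy=0.21; AND[min(a, b)] → w = 0.21
R4 (z=45.1): robust=0.68, light=0.16, clean=0.72; AND[min(a, b)] → w = 0.16
R5 (z=51.0): ¬soiled=1−0.30=0.70, robust=0.68, heavy=0.21; AND[min(a, b)] → w = 0.21
Weighted average = (0.10·46.0 + 0.17·84.0 + 0.21·7.2 + 0.16·45.1 + 0.21·51.0) / (0.10 + 0.17 + 0.21 + 0.16 + 0.21)
  = 38.3180 / 0.8500 = 45.08

45.08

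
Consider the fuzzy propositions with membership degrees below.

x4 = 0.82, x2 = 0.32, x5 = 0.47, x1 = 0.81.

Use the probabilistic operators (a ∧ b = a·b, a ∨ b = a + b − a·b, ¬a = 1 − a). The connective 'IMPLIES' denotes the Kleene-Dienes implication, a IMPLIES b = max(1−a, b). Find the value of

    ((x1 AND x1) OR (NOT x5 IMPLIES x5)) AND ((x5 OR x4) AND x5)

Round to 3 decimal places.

x1 AND x1 = a·b on (0.8100, 0.8100) = 0.6561
NOT x5 = 1 − 0.4700 = 0.5300
NOT x5 IMPLIES x5  [Kleene-Dienes: max(1−a, b)] with a=0.5300, b=0.4700 → 0.4700
(x1 AND x1) OR (NOT x5 IMPLIES x5) = a + b − a·b on (0.6561, 0.4700) = 0.8177
x5 OR x4 = a + b − a·b on (0.4700, 0.8200) = 0.9046
(x5 OR x4) AND x5 = a·b on (0.9046, 0.4700) = 0.4252
((x1 AND x1) OR (NOT x5 IMPLIES x5)) AND ((x5 OR x4) AND x5) = a·b on (0.8177, 0.4252) = 0.3477

0.348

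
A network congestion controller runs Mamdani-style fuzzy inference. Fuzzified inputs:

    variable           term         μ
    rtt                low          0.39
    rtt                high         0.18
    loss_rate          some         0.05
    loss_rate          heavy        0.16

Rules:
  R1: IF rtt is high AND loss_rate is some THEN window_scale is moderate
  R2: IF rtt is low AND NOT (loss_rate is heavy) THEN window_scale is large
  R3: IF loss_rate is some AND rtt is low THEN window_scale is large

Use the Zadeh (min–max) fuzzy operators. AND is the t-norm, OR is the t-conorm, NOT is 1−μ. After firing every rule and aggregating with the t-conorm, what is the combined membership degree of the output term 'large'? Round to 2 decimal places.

0.39

R1: high=0.18, some=0.05; AND[min(a, b)] → w = 0.05
R2: low=0.39, ¬heavy=1−0.16=0.84; AND[min(a, b)] → w = 0.39
R3: some=0.05, low=0.39; AND[min(a, b)] → w = 0.05
Rules with consequent 'large': {R2, R3} → strengths 0.39, 0.05
Aggregate via t-conorm [max(a, b)]: 0.39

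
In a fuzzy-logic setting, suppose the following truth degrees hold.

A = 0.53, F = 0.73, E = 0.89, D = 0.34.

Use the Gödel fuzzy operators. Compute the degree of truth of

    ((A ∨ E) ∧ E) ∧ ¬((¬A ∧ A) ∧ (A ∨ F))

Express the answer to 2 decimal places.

A ∨ E = max(a, b) on (0.53, 0.89) = 0.89
(A ∨ E) ∧ E = min(a, b) on (0.89, 0.89) = 0.89
¬A = 1 − 0.53 = 0.47
¬A ∧ A = min(a, b) on (0.47, 0.53) = 0.47
A ∨ F = max(a, b) on (0.53, 0.73) = 0.73
(¬A ∧ A) ∧ (A ∨ F) = min(a, b) on (0.47, 0.73) = 0.47
¬((¬A ∧ A) ∧ (A ∨ F)) = 1 − 0.47 = 0.53
((A ∨ E) ∧ E) ∧ ¬((¬A ∧ A) ∧ (A ∨ F)) = min(a, b) on (0.89, 0.53) = 0.53

0.53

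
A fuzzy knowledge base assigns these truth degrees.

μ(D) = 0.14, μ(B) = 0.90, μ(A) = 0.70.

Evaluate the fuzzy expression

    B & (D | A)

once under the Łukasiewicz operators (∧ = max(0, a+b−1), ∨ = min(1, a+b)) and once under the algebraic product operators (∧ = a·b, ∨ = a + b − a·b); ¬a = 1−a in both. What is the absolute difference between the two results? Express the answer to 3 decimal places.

Under Łukasiewicz:
  D | A = min(1, a+b) on (0.14, 0.70) = 0.84
  B & (D | A) = max(0, a+b−1) on (0.90, 0.84) = 0.74
  → value = 0.7400
Under algebraic product:
  D | A = a + b − a·b on (0.1400, 0.7000) = 0.7420
  B & (D | A) = a·b on (0.9000, 0.7420) = 0.6678
  → value = 0.6678
|0.7400 − 0.6678| = 0.072

0.072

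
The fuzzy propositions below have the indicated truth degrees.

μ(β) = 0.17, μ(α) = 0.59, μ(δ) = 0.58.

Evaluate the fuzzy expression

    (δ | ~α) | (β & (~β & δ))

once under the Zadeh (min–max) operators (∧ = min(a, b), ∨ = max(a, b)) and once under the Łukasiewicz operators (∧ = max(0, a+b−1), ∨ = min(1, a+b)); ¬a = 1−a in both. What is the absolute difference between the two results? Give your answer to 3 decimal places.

Under Zadeh (min–max):
  ~α = 1 − 0.59 = 0.41
  δ | ~α = max(a, b) on (0.58, 0.41) = 0.58
  ~β = 1 − 0.17 = 0.83
  ~β & δ = min(a, b) on (0.83, 0.58) = 0.58
  β & (~β & δ) = min(a, b) on (0.17, 0.58) = 0.17
  (δ | ~α) | (β & (~β & δ)) = max(a, b) on (0.58, 0.17) = 0.58
  → value = 0.5800
Under Łukasiewicz:
  ~α = 1 − 0.59 = 0.41
  δ | ~α = min(1, a+b) on (0.58, 0.41) = 0.99
  ~β = 1 − 0.17 = 0.83
  ~β & δ = max(0, a+b−1) on (0.83, 0.58) = 0.41
  β & (~β & δ) = max(0, a+b−1) on (0.17, 0.41) = 0.00
  (δ | ~α) | (β & (~β & δ)) = min(1, a+b) on (0.99, 0.00) = 0.99
  → value = 0.9900
|0.5800 − 0.9900| = 0.410

0.410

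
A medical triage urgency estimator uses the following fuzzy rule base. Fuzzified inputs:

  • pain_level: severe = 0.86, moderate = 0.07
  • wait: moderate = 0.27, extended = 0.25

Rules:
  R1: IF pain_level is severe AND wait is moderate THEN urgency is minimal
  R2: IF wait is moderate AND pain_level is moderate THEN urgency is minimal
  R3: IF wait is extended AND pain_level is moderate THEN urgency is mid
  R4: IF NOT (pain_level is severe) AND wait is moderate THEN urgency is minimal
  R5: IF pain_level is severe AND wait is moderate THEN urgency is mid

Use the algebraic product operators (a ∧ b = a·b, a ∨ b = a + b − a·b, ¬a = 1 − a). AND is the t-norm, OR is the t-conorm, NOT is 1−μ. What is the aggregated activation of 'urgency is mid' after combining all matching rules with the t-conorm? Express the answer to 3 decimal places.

0.246

R1: severe=0.86, moderate=0.27; AND[a·b] → w = 0.2322
R2: moderate=0.27, moderate=0.07; AND[a·b] → w = 0.0189
R3: extended=0.25, moderate=0.07; AND[a·b] → w = 0.0175
R4: ¬severe=1−0.86=0.14, moderate=0.27; AND[a·b] → w = 0.0378
R5: severe=0.86, moderate=0.27; AND[a·b] → w = 0.2322
Rules with consequent 'mid': {R3, R5} → strengths 0.0175, 0.2322
Aggregate via t-conorm [a + b − a·b]: 0.2456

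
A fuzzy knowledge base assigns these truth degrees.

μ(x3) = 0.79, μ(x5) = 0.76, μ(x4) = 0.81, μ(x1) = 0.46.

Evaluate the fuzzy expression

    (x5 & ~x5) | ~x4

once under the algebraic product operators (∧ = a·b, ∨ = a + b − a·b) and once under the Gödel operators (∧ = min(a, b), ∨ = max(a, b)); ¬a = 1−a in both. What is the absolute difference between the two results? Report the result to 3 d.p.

0.098

Under algebraic product:
  ~x5 = 1 − 0.7600 = 0.2400
  x5 & ~x5 = a·b on (0.7600, 0.2400) = 0.1824
  ~x4 = 1 − 0.8100 = 0.1900
  (x5 & ~x5) | ~x4 = a + b − a·b on (0.1824, 0.1900) = 0.3377
  → value = 0.3377
Under Gödel:
  ~x5 = 1 − 0.76 = 0.24
  x5 & ~x5 = min(a, b) on (0.76, 0.24) = 0.24
  ~x4 = 1 − 0.81 = 0.19
  (x5 & ~x5) | ~x4 = max(a, b) on (0.24, 0.19) = 0.24
  → value = 0.2400
|0.3377 − 0.2400| = 0.098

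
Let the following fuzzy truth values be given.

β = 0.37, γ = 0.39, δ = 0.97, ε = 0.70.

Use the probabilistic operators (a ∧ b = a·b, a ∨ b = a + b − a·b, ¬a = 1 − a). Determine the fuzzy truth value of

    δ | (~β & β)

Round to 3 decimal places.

0.977

~β = 1 − 0.3700 = 0.6300
~β & β = a·b on (0.6300, 0.3700) = 0.2331
δ | (~β & β) = a + b − a·b on (0.9700, 0.2331) = 0.9770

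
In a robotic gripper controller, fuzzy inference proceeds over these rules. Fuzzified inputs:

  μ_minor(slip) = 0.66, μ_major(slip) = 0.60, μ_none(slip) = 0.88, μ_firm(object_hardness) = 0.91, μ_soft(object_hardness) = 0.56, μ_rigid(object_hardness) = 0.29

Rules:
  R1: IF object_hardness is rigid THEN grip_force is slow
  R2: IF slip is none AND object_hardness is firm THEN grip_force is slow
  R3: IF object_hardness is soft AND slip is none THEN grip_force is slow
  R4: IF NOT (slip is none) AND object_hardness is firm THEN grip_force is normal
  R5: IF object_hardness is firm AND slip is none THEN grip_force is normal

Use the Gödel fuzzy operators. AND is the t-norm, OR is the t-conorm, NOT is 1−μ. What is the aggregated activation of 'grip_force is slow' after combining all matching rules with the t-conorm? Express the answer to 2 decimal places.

0.88

R1: rigid=0.29 → w = 0.29
R2: none=0.88, firm=0.91; AND[min(a, b)] → w = 0.88
R3: soft=0.56, none=0.88; AND[min(a, b)] → w = 0.56
R4: ¬none=1−0.88=0.12, firm=0.91; AND[min(a, b)] → w = 0.12
R5: firm=0.91, none=0.88; AND[min(a, b)] → w = 0.88
Rules with consequent 'slow': {R1, R2, R3} → strengths 0.29, 0.88, 0.56
Aggregate via t-conorm [max(a, b)]: 0.88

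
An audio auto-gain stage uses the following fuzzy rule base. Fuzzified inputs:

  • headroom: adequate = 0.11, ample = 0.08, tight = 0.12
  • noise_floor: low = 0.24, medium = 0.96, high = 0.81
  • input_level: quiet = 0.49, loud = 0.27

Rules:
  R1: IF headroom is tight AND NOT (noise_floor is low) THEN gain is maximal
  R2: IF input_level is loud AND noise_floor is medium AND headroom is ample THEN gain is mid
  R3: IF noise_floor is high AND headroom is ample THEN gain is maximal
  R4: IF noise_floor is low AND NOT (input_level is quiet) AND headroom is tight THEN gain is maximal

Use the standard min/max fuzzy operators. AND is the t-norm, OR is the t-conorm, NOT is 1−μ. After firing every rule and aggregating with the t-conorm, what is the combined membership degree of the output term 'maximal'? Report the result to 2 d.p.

R1: tight=0.12, ¬low=1−0.24=0.76; AND[min(a, b)] → w = 0.12
R2: loud=0.27, medium=0.96, ample=0.08; AND[min(a, b)] → w = 0.08
R3: high=0.81, ample=0.08; AND[min(a, b)] → w = 0.08
R4: low=0.24, ¬quiet=1−0.49=0.51, tight=0.12; AND[min(a, b)] → w = 0.12
Rules with consequent 'maximal': {R1, R3, R4} → strengths 0.12, 0.08, 0.12
Aggregate via t-conorm [max(a, b)]: 0.12

0.12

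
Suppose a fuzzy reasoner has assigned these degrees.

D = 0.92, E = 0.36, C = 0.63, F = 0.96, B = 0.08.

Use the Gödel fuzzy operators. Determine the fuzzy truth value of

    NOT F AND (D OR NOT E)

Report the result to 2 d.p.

NOT F = 1 − 0.96 = 0.04
NOT E = 1 − 0.36 = 0.64
D OR NOT E = max(a, b) on (0.92, 0.64) = 0.92
NOT F AND (D OR NOT E) = min(a, b) on (0.04, 0.92) = 0.04

0.04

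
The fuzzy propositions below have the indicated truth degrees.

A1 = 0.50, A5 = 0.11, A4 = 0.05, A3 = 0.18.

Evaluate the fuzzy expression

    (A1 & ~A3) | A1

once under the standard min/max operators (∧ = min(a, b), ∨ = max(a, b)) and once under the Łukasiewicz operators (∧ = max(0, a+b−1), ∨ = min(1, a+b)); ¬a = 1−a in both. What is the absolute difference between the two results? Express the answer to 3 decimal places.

0.320

Under standard min/max:
  ~A3 = 1 − 0.18 = 0.82
  A1 & ~A3 = min(a, b) on (0.50, 0.82) = 0.50
  (A1 & ~A3) | A1 = max(a, b) on (0.50, 0.50) = 0.50
  → value = 0.5000
Under Łukasiewicz:
  ~A3 = 1 − 0.18 = 0.82
  A1 & ~A3 = max(0, a+b−1) on (0.50, 0.82) = 0.32
  (A1 & ~A3) | A1 = min(1, a+b) on (0.32, 0.50) = 0.82
  → value = 0.8200
|0.5000 − 0.8200| = 0.320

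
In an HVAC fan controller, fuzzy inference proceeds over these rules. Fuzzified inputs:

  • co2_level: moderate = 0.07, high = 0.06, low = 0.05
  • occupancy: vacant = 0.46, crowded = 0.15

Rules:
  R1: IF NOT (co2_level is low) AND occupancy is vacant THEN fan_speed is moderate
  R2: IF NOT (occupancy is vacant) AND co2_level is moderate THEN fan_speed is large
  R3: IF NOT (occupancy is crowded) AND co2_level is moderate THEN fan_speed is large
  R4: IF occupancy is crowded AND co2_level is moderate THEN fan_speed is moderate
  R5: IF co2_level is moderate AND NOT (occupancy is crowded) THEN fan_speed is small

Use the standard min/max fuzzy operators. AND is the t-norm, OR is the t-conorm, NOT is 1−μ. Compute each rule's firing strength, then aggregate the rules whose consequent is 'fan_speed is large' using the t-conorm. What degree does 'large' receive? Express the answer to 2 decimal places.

0.07

R1: ¬low=1−0.05=0.95, vacant=0.46; AND[min(a, b)] → w = 0.46
R2: ¬vacant=1−0.46=0.54, moderate=0.07; AND[min(a, b)] → w = 0.07
R3: ¬crowded=1−0.15=0.85, moderate=0.07; AND[min(a, b)] → w = 0.07
R4: crowded=0.15, moderate=0.07; AND[min(a, b)] → w = 0.07
R5: moderate=0.07, ¬crowded=1−0.15=0.85; AND[min(a, b)] → w = 0.07
Rules with consequent 'large': {R2, R3} → strengths 0.07, 0.07
Aggregate via t-conorm [max(a, b)]: 0.07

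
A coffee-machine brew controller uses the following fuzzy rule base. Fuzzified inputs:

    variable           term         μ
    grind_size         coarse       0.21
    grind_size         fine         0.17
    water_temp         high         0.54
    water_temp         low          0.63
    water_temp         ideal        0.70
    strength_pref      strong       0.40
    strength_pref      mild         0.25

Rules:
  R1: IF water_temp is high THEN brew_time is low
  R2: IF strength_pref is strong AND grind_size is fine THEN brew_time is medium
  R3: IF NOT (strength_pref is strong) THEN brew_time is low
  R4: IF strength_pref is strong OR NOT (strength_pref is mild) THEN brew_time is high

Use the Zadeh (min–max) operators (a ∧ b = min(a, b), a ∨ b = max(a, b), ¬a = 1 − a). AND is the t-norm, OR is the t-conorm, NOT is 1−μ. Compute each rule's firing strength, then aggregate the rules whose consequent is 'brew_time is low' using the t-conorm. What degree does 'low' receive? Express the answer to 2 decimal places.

R1: high=0.54 → w = 0.54
R2: strong=0.40, fine=0.17; AND[min(a, b)] → w = 0.17
R3: ¬strong=1−0.40=0.60 → w = 0.60
R4: strong=0.40, ¬mild=1−0.25=0.75; OR[max(a, b)] → w = 0.75
Rules with consequent 'low': {R1, R3} → strengths 0.54, 0.60
Aggregate via t-conorm [max(a, b)]: 0.60

0.60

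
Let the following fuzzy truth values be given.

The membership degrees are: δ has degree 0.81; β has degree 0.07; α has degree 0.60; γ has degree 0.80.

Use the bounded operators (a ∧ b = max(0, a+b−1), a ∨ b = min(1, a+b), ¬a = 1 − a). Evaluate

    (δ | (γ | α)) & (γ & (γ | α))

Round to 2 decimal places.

γ | α = min(1, a+b) on (0.80, 0.60) = 1.00
δ | (γ | α) = min(1, a+b) on (0.81, 1.00) = 1.00
γ | α = min(1, a+b) on (0.80, 0.60) = 1.00
γ & (γ | α) = max(0, a+b−1) on (0.80, 1.00) = 0.80
(δ | (γ | α)) & (γ & (γ | α)) = max(0, a+b−1) on (1.00, 0.80) = 0.80

0.80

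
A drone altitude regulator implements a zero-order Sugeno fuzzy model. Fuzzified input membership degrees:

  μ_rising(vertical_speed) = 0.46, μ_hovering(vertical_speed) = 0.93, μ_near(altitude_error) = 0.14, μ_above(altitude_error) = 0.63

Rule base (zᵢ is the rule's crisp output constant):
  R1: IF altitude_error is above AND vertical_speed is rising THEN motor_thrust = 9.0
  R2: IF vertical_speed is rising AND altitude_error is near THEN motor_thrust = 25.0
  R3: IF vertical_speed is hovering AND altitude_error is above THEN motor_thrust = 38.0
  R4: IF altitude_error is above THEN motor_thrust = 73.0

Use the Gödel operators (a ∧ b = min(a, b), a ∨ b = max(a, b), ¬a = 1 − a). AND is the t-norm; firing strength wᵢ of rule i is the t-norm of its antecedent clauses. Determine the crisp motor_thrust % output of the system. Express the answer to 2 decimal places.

R1 (z=9.0): above=0.63, rising=0.46; AND[min(a, b)] → w = 0.46
R2 (z=25.0): rising=0.46, near=0.14; AND[min(a, b)] → w = 0.14
R3 (z=38.0): hovering=0.93, above=0.63; AND[min(a, b)] → w = 0.63
R4 (z=73.0): above=0.63 → w = 0.63
Weighted average = (0.46·9.0 + 0.14·25.0 + 0.63·38.0 + 0.63·73.0) / (0.46 + 0.14 + 0.63 + 0.63)
  = 77.5700 / 1.8600 = 41.70

41.70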